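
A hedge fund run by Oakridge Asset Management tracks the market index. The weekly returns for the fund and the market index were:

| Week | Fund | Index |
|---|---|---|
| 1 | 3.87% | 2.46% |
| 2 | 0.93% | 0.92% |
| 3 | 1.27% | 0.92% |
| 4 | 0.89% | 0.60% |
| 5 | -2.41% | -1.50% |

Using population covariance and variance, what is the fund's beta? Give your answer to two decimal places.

1.57

r̄p = 0.9100%,  r̄m = 0.6800%
Cov = Σ(rp − r̄p)(rm − r̄m) / 5 = 2.5198
Var(rm) = Σ(rm − r̄m)² / 5 = 1.6085
β = Cov / Var = 2.5198 / 1.6085 = 1.5666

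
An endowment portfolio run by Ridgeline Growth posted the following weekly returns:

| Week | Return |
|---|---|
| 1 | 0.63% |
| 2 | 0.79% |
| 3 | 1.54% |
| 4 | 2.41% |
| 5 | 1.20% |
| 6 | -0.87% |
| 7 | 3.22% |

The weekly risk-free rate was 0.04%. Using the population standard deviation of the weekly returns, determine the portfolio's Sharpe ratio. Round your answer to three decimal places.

μ = (0.63 + 0.79 + 1.54 + 2.41 + 1.2 − 0.87 + 3.22) / 7 = 1.2743%
Σ(r − μ)² = (0.63 − 1.2743)² + (0.79 − 1.2743)² + (1.54 − 1.2743)² + … = 10.3994
population σ = √(10.3994 / 7) = √1.4856 = 1.2189%
Sharpe = (μ − rf) / σ = (1.2743 − 0.04) / 1.2189 = 1.2343 / 1.2189 = 1.0126

1.013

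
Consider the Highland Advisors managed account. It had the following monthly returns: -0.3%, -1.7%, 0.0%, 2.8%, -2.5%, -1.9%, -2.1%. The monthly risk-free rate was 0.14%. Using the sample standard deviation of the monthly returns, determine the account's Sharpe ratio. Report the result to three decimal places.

μ = (-0.3 − 1.7 + 0 + 2.8 − 2.5 − 1.9 − 2.1) / 7 = -5.70 / 7 = -0.8143%
Σ(r − μ)² = (-0.3 − (-0.8143))² + (-1.7 − (-0.8143))² + … = 20.4486
σ = √[20.4486 / 6] = 1.8461%
Sharpe = (μ − rf) / σ = (-0.8143 − 0.14) / 1.8461 = -0.9543 / 1.8461 = -0.5169

-0.517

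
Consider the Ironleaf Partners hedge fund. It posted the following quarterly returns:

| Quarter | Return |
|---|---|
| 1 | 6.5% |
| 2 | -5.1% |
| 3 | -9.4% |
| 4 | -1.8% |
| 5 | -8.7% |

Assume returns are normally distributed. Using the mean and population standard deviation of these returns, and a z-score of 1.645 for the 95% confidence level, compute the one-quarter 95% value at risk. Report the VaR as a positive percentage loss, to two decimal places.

r̄ = (6.5 − 5.1 − 9.4 − 1.8 − 8.7) / 5 = -18.50 / 5 = -3.7000%
Σ(r − r̄)² = 167.1000; population σ = √(167.1000/5) = 5.7810%
VaR = −(r̄ − z·σ) = −(-3.7000 − 1.645 × 5.7810) = −(-13.2097) = 13.2097%

13.21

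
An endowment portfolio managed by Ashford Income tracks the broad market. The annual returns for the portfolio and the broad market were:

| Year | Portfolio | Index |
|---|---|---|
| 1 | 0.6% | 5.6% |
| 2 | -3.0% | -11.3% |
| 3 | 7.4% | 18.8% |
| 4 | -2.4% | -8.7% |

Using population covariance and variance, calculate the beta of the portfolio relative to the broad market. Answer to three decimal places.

r̄p = 0.6500%,  r̄m = 1.1000%
Cov = Σ(rp − r̄p)(rm − r̄m) / 4 = 48.6000
Var(rm) = Σ(rm − r̄m)² / 4 = 145.8350
β = Cov / Var = 48.6000 / 145.8350 = 0.3333

0.333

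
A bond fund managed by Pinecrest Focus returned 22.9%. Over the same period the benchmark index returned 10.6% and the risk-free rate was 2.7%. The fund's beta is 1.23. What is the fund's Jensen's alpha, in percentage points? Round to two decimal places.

10.48

CAPM expected return = Rf + β(Rm − Rf) = 2.7% + 1.23 × (10.6% − 2.7%) = 2.7 + 1.23 × 7.90 = 12.4170%
Jensen's α = Rp − E[R] = 22.9% − 12.4170% = 10.4830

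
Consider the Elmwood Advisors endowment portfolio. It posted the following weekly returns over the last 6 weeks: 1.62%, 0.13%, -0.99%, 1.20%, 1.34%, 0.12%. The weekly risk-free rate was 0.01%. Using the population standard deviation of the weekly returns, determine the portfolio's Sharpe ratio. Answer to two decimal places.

μ = (1.62 + 0.13 − 0.99 + 1.2 + 1.34 + 0.12) / 6 = 0.5700%
Σ(r − μ)² = 4.9220; population σ = √(4.9220/6) = 0.9057%
Sharpe = (μ − rf) / σ = (0.5700 − 0.01) / 0.9057 = 0.5600 / 0.9057 = 0.6183

0.62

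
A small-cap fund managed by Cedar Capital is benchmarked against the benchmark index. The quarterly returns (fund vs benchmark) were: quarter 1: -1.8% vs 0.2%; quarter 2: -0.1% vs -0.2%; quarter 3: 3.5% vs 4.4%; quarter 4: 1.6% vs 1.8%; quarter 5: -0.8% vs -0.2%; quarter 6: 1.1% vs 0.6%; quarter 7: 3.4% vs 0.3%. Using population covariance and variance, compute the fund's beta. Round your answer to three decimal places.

0.793

r̄p = 0.9857%,  r̄m = 0.9857%
Cov = Σ(rp − r̄p)(rm − r̄m) / 7 = 1.8541
Var(rm) = Σ(rm − r̄m)² / 7 = 2.3384
β = Cov / Var = 1.8541 / 2.3384 = 0.7929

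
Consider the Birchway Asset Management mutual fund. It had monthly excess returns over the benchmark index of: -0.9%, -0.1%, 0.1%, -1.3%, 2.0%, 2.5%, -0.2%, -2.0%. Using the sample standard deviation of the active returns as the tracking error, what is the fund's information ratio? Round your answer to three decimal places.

0.008

μ = (-0.9 − 0.1 + 0.1 − 1.3 + 2 + 2.5 − 0.2 − 2) / 8 = 0.10 / 8 = 0.0125%
Σ(r − μ)² = (-0.9 − 0.0125)² + (-0.1 − 0.0125)² + (0.1 − 0.0125)² + … = 16.8088
σ = √[16.8088 / 7] = 1.5496%
IR = μ / tracking error = 0.0125 / 1.5496 = 0.0081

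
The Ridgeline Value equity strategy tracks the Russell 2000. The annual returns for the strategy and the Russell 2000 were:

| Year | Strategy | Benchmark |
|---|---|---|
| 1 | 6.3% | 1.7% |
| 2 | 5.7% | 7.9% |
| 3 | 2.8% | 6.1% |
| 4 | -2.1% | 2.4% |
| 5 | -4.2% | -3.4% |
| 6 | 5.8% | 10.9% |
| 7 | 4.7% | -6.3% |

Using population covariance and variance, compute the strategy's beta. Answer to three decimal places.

r̄p = 2.7143%,  r̄m = 2.7571%
Cov = Σ(rp − r̄p)(rm − r̄m) / 7 = 9.0406
Var(rm) = Σ(rm − r̄m)² / 7 = 32.1596
β = Cov / Var = 9.0406 / 32.1596 = 0.2811

0.281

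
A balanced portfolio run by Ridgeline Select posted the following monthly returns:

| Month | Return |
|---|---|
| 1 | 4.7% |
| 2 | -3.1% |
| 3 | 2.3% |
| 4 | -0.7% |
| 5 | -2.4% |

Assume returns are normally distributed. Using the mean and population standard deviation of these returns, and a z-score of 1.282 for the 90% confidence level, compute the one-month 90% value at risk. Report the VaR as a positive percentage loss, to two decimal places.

3.60

r̄ = (4.7 − 3.1 + 2.3 − 0.7 − 2.4) / 5 = 0.80 / 5 = 0.1600%
Σ(r − r̄)² = (4.7 − 0.1600)² + (-3.1 − 0.1600)² + (2.3 − 0.1600)² + … = 43.1120
σ = √[43.1120 / 5] = 2.9364%
VaR = −(r̄ − z·σ) = −(0.1600 − 1.282 × 2.9364) = −(-3.6045) = 3.6045%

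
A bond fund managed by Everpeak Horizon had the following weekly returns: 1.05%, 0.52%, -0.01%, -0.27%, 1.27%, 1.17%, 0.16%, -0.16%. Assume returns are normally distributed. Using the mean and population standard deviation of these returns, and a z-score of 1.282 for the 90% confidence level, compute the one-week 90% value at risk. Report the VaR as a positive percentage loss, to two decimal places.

0.28

μ = (1.05 + 0.52 − 0.01 − 0.27 + 1.27 + 1.17 + 0.16 − 0.16) / 8 = 0.4663%
Population std dev = √[2.7398 / 8] = 0.5852%
VaR = −(μ − z·σ) = −(0.4663 − 1.282 × 0.5852) = −(-0.2839) = 0.2839%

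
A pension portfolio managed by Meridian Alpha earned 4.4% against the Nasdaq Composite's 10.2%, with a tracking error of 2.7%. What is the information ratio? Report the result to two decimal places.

-2.15

IR = (Rp − Rb) / TE = (4.4% − 10.2%) / 2.7% = -5.80% / 2.7% = -2.1481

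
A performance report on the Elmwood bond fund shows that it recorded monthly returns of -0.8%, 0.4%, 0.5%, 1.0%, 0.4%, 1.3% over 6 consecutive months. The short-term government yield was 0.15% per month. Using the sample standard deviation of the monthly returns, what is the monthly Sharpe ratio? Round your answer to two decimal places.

r̄ = (-0.8 + 0.4 + 0.5 + 1 + 0.4 + 1.3) / 6 = 0.4667%
Σ(r − r̄)² = (-0.8 − 0.4667)² + (0.4 − 0.4667)² + … = 2.5933
sample σ = √(2.5933 / 5) = √0.5187 = 0.7202%
Sharpe = (r̄ − rf) / σ = (0.4667 − 0.15) / 0.7202 = 0.3167 / 0.7202 = 0.4397

0.44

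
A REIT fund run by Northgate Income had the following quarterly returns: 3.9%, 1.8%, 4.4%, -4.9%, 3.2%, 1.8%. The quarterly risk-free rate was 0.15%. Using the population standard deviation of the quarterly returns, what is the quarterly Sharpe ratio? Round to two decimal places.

μ = (3.9 + 1.8 + 4.4 − 4.9 + 3.2 + 1.8) / 6 = 10.20 / 6 = 1.7000%
Population std dev = √[57.9600 / 6] = 3.1081%
Sharpe = (μ − rf) / σ = (1.7000 − 0.15) / 3.1081 = 1.5500 / 3.1081 = 0.4987

0.50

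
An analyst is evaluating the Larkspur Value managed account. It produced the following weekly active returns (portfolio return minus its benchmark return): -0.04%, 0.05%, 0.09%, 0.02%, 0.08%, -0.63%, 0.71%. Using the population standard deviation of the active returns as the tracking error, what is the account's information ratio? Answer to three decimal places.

0.111

r̄ = (-0.04 + 0.05 + 0.09 + 0.02 + 0.08 − 0.63 + 0.71) / 7 = 0.280 / 7 = 0.0400%
Σ(r − r̄)² = (-0.04 − 0.0400)² + (0.05 − 0.0400)² + (0.09 − 0.0400)² + … = 0.9088
σ = √[0.9088 / 7] = 0.3603%
IR = r̄ / tracking error = 0.0400 / 0.3603 = 0.1110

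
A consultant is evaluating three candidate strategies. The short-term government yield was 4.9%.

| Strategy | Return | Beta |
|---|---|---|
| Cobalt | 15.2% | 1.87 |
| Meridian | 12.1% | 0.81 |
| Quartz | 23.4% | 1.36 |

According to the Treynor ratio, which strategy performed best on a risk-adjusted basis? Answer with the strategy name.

Cobalt: Treynor = (15.2% − 4.9%) / 1.87 = 5.508
Meridian: Treynor = (12.1% − 4.9%) / 0.81 = 8.889
Quartz: Treynor = (23.4% − 4.9%) / 1.36 = 13.603
Highest: Quartz (13.603).

Quartz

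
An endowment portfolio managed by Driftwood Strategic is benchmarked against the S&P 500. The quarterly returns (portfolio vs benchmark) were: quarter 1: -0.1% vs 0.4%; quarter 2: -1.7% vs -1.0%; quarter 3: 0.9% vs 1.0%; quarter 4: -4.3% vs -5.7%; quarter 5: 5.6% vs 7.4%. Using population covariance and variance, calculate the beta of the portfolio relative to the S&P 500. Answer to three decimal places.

0.772

r̄p = 0.0800%,  r̄m = 0.4200%
Cov = Σ(rp − r̄p)(rm − r̄m) / 5 = 13.6684
Var(rm) = Σ(rm − r̄m)² / 5 = 17.7056
β = Cov / Var = 13.6684 / 17.7056 = 0.7720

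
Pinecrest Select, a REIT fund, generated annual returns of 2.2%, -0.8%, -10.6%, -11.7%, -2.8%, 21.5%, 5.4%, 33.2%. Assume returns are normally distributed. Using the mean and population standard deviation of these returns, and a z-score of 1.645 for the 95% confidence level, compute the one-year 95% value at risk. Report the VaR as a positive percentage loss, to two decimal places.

r̄ = (2.2 − 0.8 − 10.6 − 11.7 − 2.8 + 21.5 + 5.4 + 33.2) / 8 = 36.40 / 8 = 4.5500%
Σ(r − r̄)² = 1690.6000; population σ = √(1690.6000/8) = 14.5370%
VaR = −(r̄ − z·σ) = −(4.5500 − 1.645 × 14.5370) = −(-19.3634) = 19.3634%

19.36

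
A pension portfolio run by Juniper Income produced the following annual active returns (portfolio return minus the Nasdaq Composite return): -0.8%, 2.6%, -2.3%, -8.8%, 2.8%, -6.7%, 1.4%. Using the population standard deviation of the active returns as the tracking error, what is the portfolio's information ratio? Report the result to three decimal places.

r̄ = (-0.8 + 2.6 − 2.3 − 8.8 + 2.8 − 6.7 + 1.4) / 7 = -11.80 / 7 = -1.6857%
Σ(r − r̄)² = (-0.8 − (-1.6857))² + (2.6 − (-1.6857))² + (-2.3 − (-1.6857))² + … = 124.9286
population σ = √(124.9286 / 7) = √17.8469 = 4.2246%
IR = r̄ / tracking error = -1.6857 / 4.2246 = -0.3990

-0.399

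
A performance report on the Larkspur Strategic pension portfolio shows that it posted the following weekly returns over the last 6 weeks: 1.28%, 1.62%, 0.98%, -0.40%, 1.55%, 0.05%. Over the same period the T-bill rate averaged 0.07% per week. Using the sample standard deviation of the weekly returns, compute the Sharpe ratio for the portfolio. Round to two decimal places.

0.93

r̄ = (1.28 + 1.62 + 0.98 − 0.4 + 1.55 + 0.05) / 6 = 0.8467%
Sample std dev = √[3.4871 / 5] = 0.8351%
Sharpe = (r̄ − rf) / σ = (0.8467 − 0.07) / 0.8351 = 0.7767 / 0.8351 = 0.9301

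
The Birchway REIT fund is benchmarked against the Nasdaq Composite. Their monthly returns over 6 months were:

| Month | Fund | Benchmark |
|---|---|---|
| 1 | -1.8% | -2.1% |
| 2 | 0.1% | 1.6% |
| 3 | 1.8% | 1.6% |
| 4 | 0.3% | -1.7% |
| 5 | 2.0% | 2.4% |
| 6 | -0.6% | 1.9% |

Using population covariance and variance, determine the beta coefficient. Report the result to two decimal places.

0.45

r̄p = 0.3000%,  r̄m = 0.6167%
Cov = Σ(rp − r̄p)(rm − r̄m) / 6 = 1.4767
Var(rm) = Σ(rm − r̄m)² / 6 = 3.2514
β = Cov / Var = 1.4767 / 3.2514 = 0.4542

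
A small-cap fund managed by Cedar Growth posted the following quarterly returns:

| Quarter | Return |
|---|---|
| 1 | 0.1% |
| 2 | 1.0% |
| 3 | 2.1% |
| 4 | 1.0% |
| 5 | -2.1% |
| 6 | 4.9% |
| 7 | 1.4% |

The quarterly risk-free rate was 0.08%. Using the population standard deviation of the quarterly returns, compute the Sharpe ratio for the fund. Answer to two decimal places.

0.57

r̄ = (0.1 + 1 + 2.1 + 1 − 2.1 + 4.9 + 1.4) / 7 = 8.40 / 7 = 1.2000%
Population σ = √[Σ(r − r̄)² / 7] = √[26.7200 / 7] = √3.8171 = 1.9537%
Sharpe = (r̄ − rf) / σ = (1.2000 − 0.08) / 1.9537 = 1.1200 / 1.9537 = 0.5733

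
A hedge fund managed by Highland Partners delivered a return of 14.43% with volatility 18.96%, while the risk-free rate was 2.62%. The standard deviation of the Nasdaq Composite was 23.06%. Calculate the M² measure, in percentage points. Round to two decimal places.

Sharpe = (Rp − Rf) / σp = (14.43% − 2.62%) / 18.96% = 0.6229
M² = Rf + Sharpe × σm = 2.62% + 0.6229 × 23.06% = 16.9841%

16.98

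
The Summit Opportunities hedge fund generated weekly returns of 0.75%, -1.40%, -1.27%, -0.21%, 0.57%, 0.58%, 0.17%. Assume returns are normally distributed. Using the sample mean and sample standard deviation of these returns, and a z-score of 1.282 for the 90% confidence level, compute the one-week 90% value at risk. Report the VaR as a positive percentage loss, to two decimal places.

1.26

Mean return r̄ = -0.810 / 7 = -0.1157%
Sample std dev = √[4.7760 / 6] = 0.8922%
VaR = −(r̄ − z·σ) = −(-0.1157 − 1.282 × 0.8922) = −(-1.2595) = 1.2595%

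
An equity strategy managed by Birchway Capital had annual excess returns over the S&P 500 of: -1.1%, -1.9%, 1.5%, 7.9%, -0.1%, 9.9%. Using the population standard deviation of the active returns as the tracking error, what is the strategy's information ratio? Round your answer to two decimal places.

0.59

r̄ = (-1.1 − 1.9 + 1.5 + 7.9 − 0.1 + 9.9) / 6 = 16.20 / 6 = 2.7000%
Σ(r − r̄)² = (-1.1 − 2.7000)² + (-1.9 − 2.7000)² + … = 123.7600
population σ = √(123.7600 / 6) = √20.6267 = 4.5417%
IR = r̄ / tracking error = 2.7000 / 4.5417 = 0.5945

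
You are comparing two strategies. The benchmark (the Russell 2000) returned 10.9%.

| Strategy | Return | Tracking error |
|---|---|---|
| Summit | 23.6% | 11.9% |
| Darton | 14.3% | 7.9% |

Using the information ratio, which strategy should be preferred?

Summit

Summit: IR = (23.6% − 10.9%) / 11.9% = 1.067
Darton: IR = (14.3% − 10.9%) / 7.9% = 0.430
Highest: Summit (1.067).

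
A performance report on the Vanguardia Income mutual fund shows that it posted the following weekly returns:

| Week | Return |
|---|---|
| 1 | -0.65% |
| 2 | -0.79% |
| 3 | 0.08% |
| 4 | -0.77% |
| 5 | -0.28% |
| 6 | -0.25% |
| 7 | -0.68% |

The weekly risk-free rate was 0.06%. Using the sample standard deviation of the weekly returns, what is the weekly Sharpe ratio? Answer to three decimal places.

r̄ = (-0.65 − 0.79 + 0.08 − 0.77 − 0.28 − 0.25 − 0.68) / 7 = -0.4771%
Sample std dev = √[0.6555 / 6] = 0.3305%
Sharpe = (r̄ − rf) / σ = (-0.4771 − 0.06) / 0.3305 = -0.5371 / 0.3305 = -1.6251

-1.625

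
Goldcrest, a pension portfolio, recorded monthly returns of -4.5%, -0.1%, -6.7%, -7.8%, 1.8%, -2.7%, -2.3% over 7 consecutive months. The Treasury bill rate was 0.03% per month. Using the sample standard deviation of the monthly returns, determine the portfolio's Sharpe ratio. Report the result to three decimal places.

-0.936

Mean return r̄ = -22.30 / 7 = -3.1857%
Σ(r − r̄)² = (-4.5 − (-3.1857))² + (-0.1 − (-3.1857))² + (-6.7 − (-3.1857))² + … = 70.7686
sample σ = √(70.7686 / 6) = √11.7948 = 3.4344%
Sharpe = (r̄ − rf) / σ = (-3.1857 − 0.03) / 3.4344 = -3.2157 / 3.4344 = -0.9363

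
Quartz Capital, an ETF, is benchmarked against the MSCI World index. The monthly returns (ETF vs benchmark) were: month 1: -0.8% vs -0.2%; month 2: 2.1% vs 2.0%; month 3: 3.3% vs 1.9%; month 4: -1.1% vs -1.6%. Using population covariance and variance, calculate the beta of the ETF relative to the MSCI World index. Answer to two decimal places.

r̄p = 0.8750%,  r̄m = 0.5250%
Cov = Σ(rp − r̄p)(rm − r̄m) / 4 = 2.6381
Var(rm) = Σ(rm − r̄m)² / 4 = 2.2769
β = Cov / Var = 2.6381 / 2.2769 = 1.1586

1.16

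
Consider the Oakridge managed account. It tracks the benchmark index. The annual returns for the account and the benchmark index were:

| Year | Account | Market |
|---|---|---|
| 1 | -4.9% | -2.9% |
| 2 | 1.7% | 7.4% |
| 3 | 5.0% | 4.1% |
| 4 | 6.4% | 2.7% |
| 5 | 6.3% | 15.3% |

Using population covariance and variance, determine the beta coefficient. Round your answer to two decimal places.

r̄p = 2.9000%,  r̄m = 5.3200%
Cov = Σ(rp − r̄p)(rm − r̄m) / 5 = 16.7640
Var(rm) = Σ(rm − r̄m)² / 5 = 35.9696
β = Cov / Var = 16.7640 / 35.9696 = 0.4661

0.47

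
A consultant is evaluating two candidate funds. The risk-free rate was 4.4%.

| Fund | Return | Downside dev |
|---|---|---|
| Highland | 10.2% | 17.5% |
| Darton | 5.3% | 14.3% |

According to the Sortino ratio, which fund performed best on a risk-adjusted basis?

Highland: Sortino ratio = (10.2% − 4.4%) / 17.5% = 0.331
Darton: Sortino ratio = (5.3% − 4.4%) / 14.3% = 0.063
Highest: Highland (0.331).

Highland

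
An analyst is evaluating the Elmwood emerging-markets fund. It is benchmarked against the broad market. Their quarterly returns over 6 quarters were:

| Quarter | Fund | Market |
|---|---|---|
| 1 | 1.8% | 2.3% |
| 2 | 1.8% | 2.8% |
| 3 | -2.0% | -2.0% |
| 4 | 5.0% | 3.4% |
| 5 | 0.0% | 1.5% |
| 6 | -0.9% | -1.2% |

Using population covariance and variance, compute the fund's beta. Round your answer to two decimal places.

1.01

r̄p = 0.9500%,  r̄m = 1.1333%
Cov = Σ(rp − r̄p)(rm − r̄m) / 6 = 4.1333
Var(rm) = Σ(rm − r̄m)² / 6 = 4.1122
β = Cov / Var = 4.1333 / 4.1122 = 1.0051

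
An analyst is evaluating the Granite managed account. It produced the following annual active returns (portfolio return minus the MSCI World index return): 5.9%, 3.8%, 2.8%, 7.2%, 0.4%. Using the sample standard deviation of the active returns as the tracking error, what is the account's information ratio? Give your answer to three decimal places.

1.512

μ = (5.9 + 3.8 + 2.8 + 7.2 + 0.4) / 5 = 20.10 / 5 = 4.0200%
Σ(r − μ)² = (5.9 − 4.0200)² + (3.8 − 4.0200)² + … = 28.2880
sample σ = √(28.2880 / 4) = √7.0720 = 2.6593%
IR = μ / tracking error = 4.0200 / 2.6593 = 1.5117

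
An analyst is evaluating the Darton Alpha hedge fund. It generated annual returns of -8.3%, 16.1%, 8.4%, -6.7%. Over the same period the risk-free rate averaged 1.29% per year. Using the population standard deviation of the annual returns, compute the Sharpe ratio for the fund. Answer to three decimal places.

0.106

r̄ = (-8.3 + 16.1 + 8.4 − 6.7) / 4 = 2.3750%
Σ(r − r̄)² = (-8.3 − 2.3750)² + (16.1 − 2.3750)² + … = 420.9875
population σ = √(420.9875 / 4) = √105.2469 = 10.2590%
Sharpe = (r̄ − rf) / σ = (2.3750 − 1.29) / 10.2590 = 1.0850 / 10.2590 = 0.1058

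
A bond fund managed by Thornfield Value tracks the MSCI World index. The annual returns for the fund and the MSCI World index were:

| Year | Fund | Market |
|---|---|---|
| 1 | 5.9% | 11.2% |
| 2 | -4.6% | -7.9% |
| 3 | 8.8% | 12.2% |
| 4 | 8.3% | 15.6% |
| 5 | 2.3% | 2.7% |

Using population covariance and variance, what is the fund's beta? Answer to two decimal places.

r̄p = 4.1400%,  r̄m = 6.7600%
Cov = Σ(rp − r̄p)(rm − r̄m) / 5 = 41.1076
Var(rm) = Σ(rm − r̄m)² / 5 = 71.7704
β = Cov / Var = 41.1076 / 71.7704 = 0.5728

0.57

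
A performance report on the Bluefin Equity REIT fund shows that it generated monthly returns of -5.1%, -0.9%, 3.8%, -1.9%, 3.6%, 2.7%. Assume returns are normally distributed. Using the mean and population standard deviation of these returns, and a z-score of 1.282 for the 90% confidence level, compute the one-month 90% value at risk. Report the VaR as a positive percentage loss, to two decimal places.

μ = (-5.1 − 0.9 + 3.8 − 1.9 + 3.6 + 2.7) / 6 = 2.20 / 6 = 0.3667%
Population std dev = √[64.3133 / 6] = 3.2740%
VaR = −(μ − z·σ) = −(0.3667 − 1.282 × 3.2740) = −(-3.8306) = 3.8306%

3.83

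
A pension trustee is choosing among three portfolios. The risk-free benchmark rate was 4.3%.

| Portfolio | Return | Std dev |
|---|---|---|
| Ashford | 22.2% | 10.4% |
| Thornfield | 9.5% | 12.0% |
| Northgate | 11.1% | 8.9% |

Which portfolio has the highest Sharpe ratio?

Ashford: Sharpe ratio = (22.2% − 4.3%) / 10.4% = 1.721
Thornfield: Sharpe ratio = (9.5% − 4.3%) / 12.0% = 0.433
Northgate: Sharpe ratio = (11.1% − 4.3%) / 8.9% = 0.764
Highest: Ashford (1.721).

Ashford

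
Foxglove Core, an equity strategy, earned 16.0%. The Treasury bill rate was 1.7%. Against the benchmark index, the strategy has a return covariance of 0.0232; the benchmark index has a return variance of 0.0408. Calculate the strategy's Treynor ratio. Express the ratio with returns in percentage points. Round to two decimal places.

β = Cov / Var = 0.0232 / 0.0408 = 0.5686
Treynor = (Rp − Rf) / β = (16.0% − 1.7%) / 0.5686 = 14.30 / 0.5686 = 25.1495

25.15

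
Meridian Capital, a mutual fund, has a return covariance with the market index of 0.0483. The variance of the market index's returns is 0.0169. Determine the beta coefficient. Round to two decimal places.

2.86

β = Cov(Rp, Rm) / Var(Rm) = 0.0483 / 0.0169 = 2.8580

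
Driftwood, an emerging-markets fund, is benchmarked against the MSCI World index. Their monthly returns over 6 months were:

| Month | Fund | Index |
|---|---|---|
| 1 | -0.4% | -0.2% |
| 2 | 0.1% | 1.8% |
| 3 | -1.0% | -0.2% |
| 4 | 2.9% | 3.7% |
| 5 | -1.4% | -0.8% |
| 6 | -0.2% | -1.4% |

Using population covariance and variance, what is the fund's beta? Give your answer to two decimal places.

r̄p = 0.0000%,  r̄m = 0.4833%
Cov = Σ(rp − r̄p)(rm − r̄m) / 6 = 2.0983
Var(rm) = Σ(rm − r̄m)² / 6 = 3.0347
β = Cov / Var = 2.0983 / 3.0347 = 0.6914

0.69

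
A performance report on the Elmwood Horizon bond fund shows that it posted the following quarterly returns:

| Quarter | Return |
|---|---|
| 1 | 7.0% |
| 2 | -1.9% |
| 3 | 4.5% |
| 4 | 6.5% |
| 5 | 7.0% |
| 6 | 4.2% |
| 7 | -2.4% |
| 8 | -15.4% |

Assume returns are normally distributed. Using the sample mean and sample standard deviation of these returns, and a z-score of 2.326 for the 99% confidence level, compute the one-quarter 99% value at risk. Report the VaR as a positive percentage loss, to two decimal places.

μ = (7 − 1.9 + 4.5 + 6.5 + 7 + 4.2 − 2.4 − 15.4) / 8 = 1.1875%
Σ(r − μ)² = (7 − 1.1875)² + (-1.9 − 1.1875)² + … = 413.3888
sample σ = √(413.3888 / 7) = √59.0555 = 7.6848%
VaR = −(μ − z·σ) = −(1.1875 − 2.326 × 7.6848) = −(-16.6873) = 16.6873%

16.69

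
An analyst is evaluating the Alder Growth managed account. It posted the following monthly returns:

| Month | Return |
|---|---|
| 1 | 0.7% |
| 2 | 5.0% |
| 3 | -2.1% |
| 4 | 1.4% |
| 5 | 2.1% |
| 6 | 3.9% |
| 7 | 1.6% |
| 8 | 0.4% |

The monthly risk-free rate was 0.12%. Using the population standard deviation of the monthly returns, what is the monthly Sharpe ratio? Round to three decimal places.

μ = (0.7 + 5 − 2.1 + 1.4 + 2.1 + 3.9 + 1.6 + 0.4) / 8 = 1.6250%
Σ(r − μ)² = (0.7 − 1.6250)² + (5 − 1.6250)² + … = 33.0750
population σ = √(33.0750 / 8) = √4.1344 = 2.0333%
Sharpe = (μ − rf) / σ = (1.6250 − 0.12) / 2.0333 = 1.5050 / 2.0333 = 0.7402

0.740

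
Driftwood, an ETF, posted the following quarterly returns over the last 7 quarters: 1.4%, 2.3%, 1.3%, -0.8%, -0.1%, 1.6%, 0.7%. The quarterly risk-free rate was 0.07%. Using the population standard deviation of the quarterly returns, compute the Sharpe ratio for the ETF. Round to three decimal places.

0.857

r̄ = (1.4 + 2.3 + 1.3 − 0.8 − 0.1 + 1.6 + 0.7) / 7 = 0.9143%
Σ(r − r̄)² = (1.4 − 0.9143)² + (2.3 − 0.9143)² + (1.3 − 0.9143)² + … = 6.7886
population σ = √(6.7886 / 7) = √0.9698 = 0.9848%
Sharpe = (r̄ − rf) / σ = (0.9143 − 0.07) / 0.9848 = 0.8443 / 0.9848 = 0.8573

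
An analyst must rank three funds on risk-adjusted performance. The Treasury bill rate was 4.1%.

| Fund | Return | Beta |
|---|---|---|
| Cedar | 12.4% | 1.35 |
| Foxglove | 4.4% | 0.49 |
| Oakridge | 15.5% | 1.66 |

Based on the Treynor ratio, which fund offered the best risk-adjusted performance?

Oakridge

Cedar: Treynor = (12.4% − 4.1%) / 1.35 = 6.148
Foxglove: Treynor = (4.4% − 4.1%) / 0.49 = 0.612
Oakridge: Treynor = (15.5% − 4.1%) / 1.66 = 6.867
Highest: Oakridge (6.867).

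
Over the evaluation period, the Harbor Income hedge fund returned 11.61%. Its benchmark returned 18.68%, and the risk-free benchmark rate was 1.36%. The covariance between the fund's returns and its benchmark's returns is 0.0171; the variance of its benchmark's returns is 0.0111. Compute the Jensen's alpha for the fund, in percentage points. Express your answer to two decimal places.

β = Cov / Var = 0.0171 / 0.0111 = 1.5405
E[R] = Rf + β(Rm − Rf) = 1.36% + 1.5405 × (18.68% − 1.36%) = 28.0415%
α = Rp − E[R] = 11.61% − 28.0415% = -16.4315

-16.43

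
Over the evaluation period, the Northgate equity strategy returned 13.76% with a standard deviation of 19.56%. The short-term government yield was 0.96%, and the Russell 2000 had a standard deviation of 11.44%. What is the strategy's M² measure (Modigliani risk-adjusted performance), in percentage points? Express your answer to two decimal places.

Sharpe = (Rp − Rf) / σp = (13.76% − 0.96%) / 19.56% = 0.6544
M² = Rf + Sharpe × σm = 0.96% + 0.6544 × 11.44% = 8.4463%

8.45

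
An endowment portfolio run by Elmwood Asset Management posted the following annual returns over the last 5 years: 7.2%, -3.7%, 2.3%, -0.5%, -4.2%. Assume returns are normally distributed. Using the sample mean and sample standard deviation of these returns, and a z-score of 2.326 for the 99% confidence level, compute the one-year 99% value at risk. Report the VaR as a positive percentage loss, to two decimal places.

r̄ = (7.2 − 3.7 + 2.3 − 0.5 − 4.2) / 5 = 0.2200%
Σ(r − r̄)² = 88.4680; sample σ = √(88.4680/4) = 4.7029%
VaR = −(r̄ − z·σ) = −(0.2200 − 2.326 × 4.7029) = −(-10.7189) = 10.7189%

10.72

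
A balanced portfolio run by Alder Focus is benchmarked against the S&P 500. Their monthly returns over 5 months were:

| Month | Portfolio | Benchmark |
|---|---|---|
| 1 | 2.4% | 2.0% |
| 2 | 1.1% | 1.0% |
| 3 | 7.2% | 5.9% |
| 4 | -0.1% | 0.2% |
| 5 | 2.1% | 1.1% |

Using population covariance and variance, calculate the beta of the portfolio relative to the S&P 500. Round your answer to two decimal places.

r̄p = 2.5400%,  r̄m = 2.0400%
Cov = Σ(rp − r̄p)(rm − r̄m) / 5 = 4.9524
Var(rm) = Σ(rm − r̄m)² / 5 = 4.0504
β = Cov / Var = 4.9524 / 4.0504 = 1.2227

1.22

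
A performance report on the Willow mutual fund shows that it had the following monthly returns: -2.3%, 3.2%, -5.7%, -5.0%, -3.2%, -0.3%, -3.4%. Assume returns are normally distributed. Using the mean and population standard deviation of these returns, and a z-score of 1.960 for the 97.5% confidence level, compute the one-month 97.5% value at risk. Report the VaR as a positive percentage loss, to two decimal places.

7.88

μ = (-2.3 + 3.2 − 5.7 − 5 − 3.2 − 0.3 − 3.4) / 7 = -16.70 / 7 = -2.3857%
Population σ = √[Σ(r − μ)² / 7] = √[55.0686 / 7] = √7.8669 = 2.8048%
VaR = −(μ − z·σ) = −(-2.3857 − 1.960 × 2.8048) = −(-7.8831) = 7.8831%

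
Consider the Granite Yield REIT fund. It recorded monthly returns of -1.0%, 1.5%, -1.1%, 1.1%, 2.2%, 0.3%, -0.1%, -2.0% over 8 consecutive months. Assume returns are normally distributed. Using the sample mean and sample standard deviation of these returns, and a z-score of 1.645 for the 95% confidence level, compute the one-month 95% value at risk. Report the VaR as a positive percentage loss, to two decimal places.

r̄ = (-1 + 1.5 − 1.1 + 1.1 + 2.2 + 0.3 − 0.1 − 2) / 8 = 0.90 / 8 = 0.1125%
Σ(r − r̄)² = (-1 − 0.1125)² + (1.5 − 0.1125)² + (-1.1 − 0.1125)² + … = 14.5088
σ = √[14.5088 / 7] = 1.4397%
VaR = −(r̄ − z·σ) = −(0.1125 − 1.645 × 1.4397) = −(-2.2558) = 2.2558%

2.26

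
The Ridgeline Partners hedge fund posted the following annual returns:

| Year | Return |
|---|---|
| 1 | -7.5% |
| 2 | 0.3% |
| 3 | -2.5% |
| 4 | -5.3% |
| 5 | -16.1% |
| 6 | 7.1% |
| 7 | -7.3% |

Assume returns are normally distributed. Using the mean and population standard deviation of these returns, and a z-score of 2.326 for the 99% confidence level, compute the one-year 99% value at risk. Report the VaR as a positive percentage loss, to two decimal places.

20.04

μ = (-7.5 + 0.3 − 2.5 − 5.3 − 16.1 + 7.1 − 7.3) / 7 = -4.4714%
Σ(r − μ)² = (-7.5 − (-4.4714))² + (0.3 − (-4.4714))² + (-2.5 − (-4.4714))² + … = 313.6343
population σ = √(313.6343 / 7) = √44.8049 = 6.6936%
VaR = −(μ − z·σ) = −(-4.4714 − 2.326 × 6.6936) = −(-20.0407) = 20.0407%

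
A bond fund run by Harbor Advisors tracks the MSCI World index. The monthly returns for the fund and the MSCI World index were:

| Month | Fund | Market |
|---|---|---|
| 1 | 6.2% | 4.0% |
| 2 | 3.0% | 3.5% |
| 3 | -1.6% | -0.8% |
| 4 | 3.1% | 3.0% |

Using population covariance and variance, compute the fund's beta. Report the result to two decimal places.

r̄p = 2.6750%,  r̄m = 2.4250%
Cov = Σ(rp − r̄p)(rm − r̄m) / 4 = 4.9831
Var(rm) = Σ(rm − r̄m)² / 4 = 3.5919
β = Cov / Var = 4.9831 / 3.5919 = 1.3873

1.39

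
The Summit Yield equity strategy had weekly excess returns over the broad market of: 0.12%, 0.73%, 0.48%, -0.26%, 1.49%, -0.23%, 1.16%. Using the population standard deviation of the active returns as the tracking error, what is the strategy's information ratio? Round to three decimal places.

0.799

Mean return r̄ = 3.490 / 7 = 0.4986%
Population std dev = √[2.7239 / 7] = 0.6238%
IR = r̄ / tracking error = 0.4986 / 0.6238 = 0.7993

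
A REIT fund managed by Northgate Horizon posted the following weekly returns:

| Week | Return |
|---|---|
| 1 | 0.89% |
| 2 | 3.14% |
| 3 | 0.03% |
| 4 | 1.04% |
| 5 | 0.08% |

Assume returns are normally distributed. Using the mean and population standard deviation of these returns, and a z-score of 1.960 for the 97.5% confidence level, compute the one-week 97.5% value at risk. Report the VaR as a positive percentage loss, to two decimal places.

1.18

r̄ = (0.89 + 3.14 + 0.03 + 1.04 + 0.08) / 5 = 1.0360%
Σ(r − r̄)² = (0.89 − 1.0360)² + (3.14 − 1.0360)² + (0.03 − 1.0360)² + … = 6.3741
population σ = √(6.3741 / 5) = √1.2748 = 1.1291%
VaR = −(r̄ − z·σ) = −(1.0360 − 1.960 × 1.1291) = −(-1.1770) = 1.1770%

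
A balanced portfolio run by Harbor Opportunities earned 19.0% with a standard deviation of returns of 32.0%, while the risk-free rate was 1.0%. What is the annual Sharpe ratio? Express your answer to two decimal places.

Sharpe = (Rp − Rf) / σp = (19.0% − 1.0%) / 32.0% = 18.00% / 32.0% = 0.5625

0.56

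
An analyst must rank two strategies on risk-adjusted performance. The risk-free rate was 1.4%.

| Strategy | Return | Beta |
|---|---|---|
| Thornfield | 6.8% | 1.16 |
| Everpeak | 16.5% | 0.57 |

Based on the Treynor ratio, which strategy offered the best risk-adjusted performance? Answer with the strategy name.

Everpeak

Thornfield: Treynor = (6.8% − 1.4%) / 1.16 = 4.655
Everpeak: Treynor = (16.5% − 1.4%) / 0.57 = 26.491
Highest: Everpeak (26.491).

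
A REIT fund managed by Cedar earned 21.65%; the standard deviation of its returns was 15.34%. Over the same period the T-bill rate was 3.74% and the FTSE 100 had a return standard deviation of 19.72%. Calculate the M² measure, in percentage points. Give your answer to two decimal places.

Sharpe = (Rp − Rf) / σp = (21.65% − 3.74%) / 15.34% = 1.1675
M² = Rf + Sharpe × σm = 3.74% + 1.1675 × 19.72% = 26.7631%

26.76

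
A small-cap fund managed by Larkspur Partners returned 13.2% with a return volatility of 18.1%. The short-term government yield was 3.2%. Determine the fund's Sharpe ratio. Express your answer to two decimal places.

Sharpe = (Rp − Rf) / σp = (13.2% − 3.2%) / 18.1% = 10.00% / 18.1% = 0.5525

0.55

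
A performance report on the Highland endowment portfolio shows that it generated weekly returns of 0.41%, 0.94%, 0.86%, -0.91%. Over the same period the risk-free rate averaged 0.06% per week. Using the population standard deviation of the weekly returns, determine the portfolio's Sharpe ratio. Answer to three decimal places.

0.358

r̄ = (0.41 + 0.94 + 0.86 − 0.91) / 4 = 1.300 / 4 = 0.3250%
Σ(r − r̄)² = (0.41 − 0.3250)² + (0.94 − 0.3250)² + (0.86 − 0.3250)² + … = 2.1969
population σ = √(2.1969 / 4) = √0.5492 = 0.7411%
Sharpe = (r̄ − rf) / σ = (0.3250 − 0.06) / 0.7411 = 0.2650 / 0.7411 = 0.3576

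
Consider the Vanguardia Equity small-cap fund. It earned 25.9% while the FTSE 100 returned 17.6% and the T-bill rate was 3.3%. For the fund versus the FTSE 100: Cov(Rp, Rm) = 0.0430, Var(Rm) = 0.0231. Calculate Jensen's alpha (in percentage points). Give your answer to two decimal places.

β = Cov / Var = 0.0430 / 0.0231 = 1.8615
E[R] = Rf + β(Rm − Rf) = 3.3% + 1.8615 × (17.6% − 3.3%) = 29.9195%
α = Rp − E[R] = 25.9% − 29.9195% = -4.0195

-4.02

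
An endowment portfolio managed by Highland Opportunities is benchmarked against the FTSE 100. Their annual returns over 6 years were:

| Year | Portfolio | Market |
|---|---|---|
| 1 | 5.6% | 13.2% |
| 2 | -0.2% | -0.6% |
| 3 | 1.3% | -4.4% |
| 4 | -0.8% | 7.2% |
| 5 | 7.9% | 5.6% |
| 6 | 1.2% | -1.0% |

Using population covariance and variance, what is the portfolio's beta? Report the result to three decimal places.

0.263

r̄p = 2.5000%,  r̄m = 3.3333%
Cov = Σ(rp − r̄p)(rm − r̄m) / 6 = 9.2667
Var(rm) = Σ(rm − r̄m)² / 6 = 35.2489
β = Cov / Var = 9.2667 / 35.2489 = 0.2629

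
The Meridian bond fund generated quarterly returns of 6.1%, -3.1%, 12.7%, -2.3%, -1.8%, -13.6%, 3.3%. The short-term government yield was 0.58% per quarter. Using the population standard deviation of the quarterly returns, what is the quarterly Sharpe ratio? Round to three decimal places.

-0.051

Mean return μ = 1.30 / 7 = 0.1857%
Σ(r − μ)² = (6.1 − 0.1857)² + (-3.1 − 0.1857)² + … = 412.2486
population σ = √(412.2486 / 7) = √58.8927 = 7.6742%
Sharpe = (μ − rf) / σ = (0.1857 − 0.58) / 7.6742 = -0.3943 / 7.6742 = -0.0514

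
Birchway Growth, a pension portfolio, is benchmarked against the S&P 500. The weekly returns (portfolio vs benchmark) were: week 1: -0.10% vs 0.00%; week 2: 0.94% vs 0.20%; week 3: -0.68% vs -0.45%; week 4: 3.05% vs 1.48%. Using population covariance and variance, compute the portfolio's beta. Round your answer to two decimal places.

1.96

r̄p = 0.8025%,  r̄m = 0.3075%
Cov = Σ(rp − r̄p)(rm − r̄m) / 4 = 1.0052
Var(rm) = Σ(rm − r̄m)² / 4 = 0.5137
β = Cov / Var = 1.0052 / 0.5137 = 1.9568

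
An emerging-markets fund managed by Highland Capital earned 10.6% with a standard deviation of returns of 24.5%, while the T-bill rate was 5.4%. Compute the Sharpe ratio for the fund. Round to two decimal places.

Sharpe = (Rp − Rf) / σp = (10.6% − 5.4%) / 24.5% = 5.20% / 24.5% = 0.2122

0.21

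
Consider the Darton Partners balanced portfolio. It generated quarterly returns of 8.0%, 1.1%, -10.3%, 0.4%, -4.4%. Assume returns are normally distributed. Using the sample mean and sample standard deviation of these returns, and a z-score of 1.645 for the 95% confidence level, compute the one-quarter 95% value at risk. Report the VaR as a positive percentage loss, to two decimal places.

12.24

Mean return μ = -5.20 / 5 = -1.0400%
Σ(r − μ)² = (8 − (-1.0400))² + (1.1 − (-1.0400))² + … = 185.4120
sample σ = √(185.4120 / 4) = √46.3530 = 6.8083%
VaR = −(μ − z·σ) = −(-1.0400 − 1.645 × 6.8083) = −(-12.2397) = 12.2397%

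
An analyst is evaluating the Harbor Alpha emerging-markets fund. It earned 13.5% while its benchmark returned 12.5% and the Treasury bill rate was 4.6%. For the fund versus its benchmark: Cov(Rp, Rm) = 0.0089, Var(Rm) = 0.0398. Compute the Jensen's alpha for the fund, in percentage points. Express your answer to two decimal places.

7.13

β = Cov / Var = 0.0089 / 0.0398 = 0.2236
E[R] = Rf + β(Rm − Rf) = 4.6% + 0.2236 × (12.5% − 4.6%) = 6.3664%
α = Rp − E[R] = 13.5% − 6.3664% = 7.1336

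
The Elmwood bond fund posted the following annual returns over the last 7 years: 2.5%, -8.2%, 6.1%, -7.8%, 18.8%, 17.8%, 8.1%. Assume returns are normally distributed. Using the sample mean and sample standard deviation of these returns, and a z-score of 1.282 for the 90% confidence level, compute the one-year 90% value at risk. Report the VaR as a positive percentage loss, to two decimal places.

8.60

Mean return μ = 37.30 / 7 = 5.3286%
Σ(r − μ)² = (2.5 − 5.3286)² + (-8.2 − 5.3286)² + … = 708.6743
σ = √[708.6743 / 6] = 10.8680%
VaR = −(μ − z·σ) = −(5.3286 − 1.282 × 10.8680) = −(-8.6042) = 8.6042%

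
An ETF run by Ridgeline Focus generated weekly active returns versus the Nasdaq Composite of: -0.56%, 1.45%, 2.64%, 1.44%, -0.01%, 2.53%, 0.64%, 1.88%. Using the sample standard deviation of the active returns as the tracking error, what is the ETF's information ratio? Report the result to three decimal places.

μ = (-0.56 + 1.45 + 2.64 + 1.44 − 0.01 + 2.53 + 0.64 + 1.88) / 8 = 10.010 / 8 = 1.2513%
Σ(r − μ)² = 9.2793; sample σ = √(9.2793/7) = 1.1514%
IR = μ / tracking error = 1.2513 / 1.1514 = 1.0868

1.087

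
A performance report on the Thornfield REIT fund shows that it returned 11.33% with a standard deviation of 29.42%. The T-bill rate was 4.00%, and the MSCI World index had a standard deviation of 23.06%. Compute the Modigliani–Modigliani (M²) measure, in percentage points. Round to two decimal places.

Sharpe = (Rp − Rf) / σp = (11.33% − 4.00%) / 29.42% = 0.2492
M² = Rf + Sharpe × σm = 4.00% + 0.2492 × 23.06% = 9.7466%

9.75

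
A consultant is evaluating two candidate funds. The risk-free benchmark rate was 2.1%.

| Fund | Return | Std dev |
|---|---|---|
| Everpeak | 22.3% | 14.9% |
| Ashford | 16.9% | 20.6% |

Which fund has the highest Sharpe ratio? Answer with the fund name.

Everpeak

Everpeak: Sharpe ratio = (22.3% − 2.1%) / 14.9% = 1.356
Ashford: Sharpe ratio = (16.9% − 2.1%) / 20.6% = 0.718
Highest: Everpeak (1.356).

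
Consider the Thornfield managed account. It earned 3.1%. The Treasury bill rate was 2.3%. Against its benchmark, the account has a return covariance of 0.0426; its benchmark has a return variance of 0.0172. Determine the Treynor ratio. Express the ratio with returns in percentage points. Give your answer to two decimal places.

0.32

β = Cov / Var = 0.0426 / 0.0172 = 2.4767
Treynor = (Rp − Rf) / β = (3.1% − 2.3%) / 2.4767 = 0.80 / 2.4767 = 0.3230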